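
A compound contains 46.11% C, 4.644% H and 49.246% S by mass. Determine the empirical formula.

Assume 100 g: 46.11 g C, 4.644 g H, 49.246 g S.
n(C) = 46.11/12.01 = 3.839, n(H) = 4.644/1.008 = 4.607, n(S) = 49.246/32.07 = 1.536
Ratios (÷ 1.536): C 2.500, H 3.000, S 1.000
×2: C 5.00, H 6.00, S 2.00 → C5H6S2

C5H6S2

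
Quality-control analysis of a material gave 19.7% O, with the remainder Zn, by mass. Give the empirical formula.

OZn

Assume 100 g: 19.7 g O, 80.3 g Zn.
O: 19.7 g ÷ 16.00 g/mol = 1.231 mol
Zn: 80.3 g ÷ 65.38 g/mol = 1.228 mol
Smallest is Zn at 1.228 mol; normalising gives O 1.002, Zn 1.000
→ OZn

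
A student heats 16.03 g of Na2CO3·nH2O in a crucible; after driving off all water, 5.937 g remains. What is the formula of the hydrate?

Na2CO3·10H2O

Mass of water lost = 16.03 − 5.937 = 10.09 g → 10.09 / 18.02 = 0.5601 mol H2O
Molar mass of Na2CO3 = 105.99 g/mol → mol Na2CO3 = 5.937 / 105.99 = 0.05601
n = 0.5601 / 0.05601 = 10.00 ≈ 10 → Na2CO3·10H2O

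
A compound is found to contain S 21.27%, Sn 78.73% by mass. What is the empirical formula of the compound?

Assume 100 g: 21.27 g S, 78.73 g Sn.
Moles — S: 21.27 / 32.07 = 0.6632 mol; Sn: 78.73 / 118.71 = 0.6632 mol
Smallest is Sn at 0.6632 mol; normalising gives S 1.000, Sn 1.000
Ratio ≈ 1:1, so the empirical formula is SSn

SSn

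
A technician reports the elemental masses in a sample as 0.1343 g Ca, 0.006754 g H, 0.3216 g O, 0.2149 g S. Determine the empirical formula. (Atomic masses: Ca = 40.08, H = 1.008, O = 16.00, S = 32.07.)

Ca: 0.1343 g ÷ 40.08 g/mol = 0.003351 mol
H: 0.006754 g ÷ 1.008 g/mol = 0.0067 mol
O: 0.3216 g ÷ 16.00 g/mol = 0.0201 mol
S: 0.2149 g ÷ 32.07 g/mol = 0.006701 mol
Smallest is Ca at 0.003351 mol; normalising gives Ca 1.000, H 2.000, O 5.999, S 2.000
≈ 1:2:6:2 → CaH2O6S2

CaH2O6S2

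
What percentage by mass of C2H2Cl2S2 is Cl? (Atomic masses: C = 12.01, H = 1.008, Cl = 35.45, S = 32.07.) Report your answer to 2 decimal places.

Molar mass = 2(12.01) + 2(1.008) + 2(35.45) + 2(32.07) = 161.076 g/mol
Mass of Cl per mole = 2 × 35.45 = 70.900 g
% Cl = 70.900 / 161.076 × 100 = 44.02%

44.02%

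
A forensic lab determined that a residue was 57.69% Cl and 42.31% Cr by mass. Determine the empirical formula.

Assume 100 g: 57.69 g Cl, 42.31 g Cr.
Moles — Cl: 57.69 / 35.45 = 1.627 mol; Cr: 42.31 / 52.00 = 0.8137 mol
Smallest is Cr at 0.8137 mol; normalising gives Cl 2.000, Cr 1.000
→ Cl2Cr

Cl2Cr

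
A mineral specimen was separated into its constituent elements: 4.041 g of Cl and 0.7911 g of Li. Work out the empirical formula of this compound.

Cl: 4.041 g ÷ 35.45 g/mol = 0.114 mol
Li: 0.7911 g ÷ 6.94 g/mol = 0.114 mol
Smallest is Li at 0.114 mol; normalising gives Cl 1.000, Li 1.000
≈ 1:1 → ClLi

ClLi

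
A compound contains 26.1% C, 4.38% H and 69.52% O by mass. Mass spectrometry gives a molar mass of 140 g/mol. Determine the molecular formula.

C3H6O6

Assume 100 g: 26.1 g C, 4.38 g H, 69.52 g O.
C: 26.1 g ÷ 12.01 g/mol = 2.173 mol
H: 4.38 g ÷ 1.008 g/mol = 4.345 mol
O: 69.52 g ÷ 16.00 g/mol = 4.345 mol
Smallest is C at 2.173 mol; normalising gives C 1.000, H 1.999, O 1.999
≈ 1:2:2 → CH2O2
Empirical-formula mass = 46.03 g/mol
n = 140 / 46.03 = 3.04 ≈ 3
Molecular formula = (CH2O2)×3 = C3H6O6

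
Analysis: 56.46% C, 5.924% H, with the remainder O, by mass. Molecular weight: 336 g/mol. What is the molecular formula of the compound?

Assume 100 g: 56.46 g C, 5.924 g H, 37.616 g O.
n(C) = 56.46/12.01 = 4.701, n(H) = 5.924/1.008 = 5.877, n(O) = 37.616/16.00 = 2.351
Ratios (÷ 2.351): C 2.000, H 2.500, O 1.000
×2: C 4.00, H 5.00, O 2.00 → C4H5O2
Empirical-formula mass = 85.08 g/mol
n = 336 / 85.08 = 3.95 ≈ 4
Molecular formula = (C4H5O2)×4 = C16H20O8

C16H20O8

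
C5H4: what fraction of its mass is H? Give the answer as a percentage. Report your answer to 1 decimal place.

6.3%

Molar mass = 5(12.01) + 4(1.008) = 64.082 g/mol
Mass of H per mole = 4 × 1.008 = 4.032 g
% H = 4.032 / 64.082 × 100 = 6.3%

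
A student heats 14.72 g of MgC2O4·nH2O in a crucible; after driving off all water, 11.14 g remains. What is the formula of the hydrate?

Mass of water lost = 14.72 − 11.14 = 3.58 g → 3.58 / 18.02 = 0.1987 mol H2O
Molar mass of MgC2O4 = 112.33 g/mol → mol MgC2O4 = 11.14 / 112.33 = 0.09917
n = 0.1987 / 0.09917 = 2.00 ≈ 2 → MgC2O4·2H2O

MgC2O4·2H2O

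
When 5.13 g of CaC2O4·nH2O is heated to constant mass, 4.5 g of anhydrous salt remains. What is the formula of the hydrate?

CaC2O4·H2O

Mass of water lost = 5.13 − 4.5 = 0.63 g → 0.63 / 18.02 = 0.03496 mol H2O
Molar mass of CaC2O4 = 128.10 g/mol → mol CaC2O4 = 4.5 / 128.10 = 0.03513
n = 0.03496 / 0.03513 = 1.00 ≈ 1 → CaC2O4·H2O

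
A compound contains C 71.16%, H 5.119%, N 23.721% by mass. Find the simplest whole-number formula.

C7H6N2

Assume 100 g: 71.16 g C, 5.119 g H, 23.721 g N.
Moles — C: 71.16 / 12.01 = 5.925 mol; H: 5.119 / 1.008 = 5.078 mol; N: 23.721 / 14.01 = 1.693 mol
Divide by the smallest (1.693 mol N): C 3.499, H 2.999, N 1.000
Scaling by 2: C 7.00, H 6.00, N 2.00 → C7H6N2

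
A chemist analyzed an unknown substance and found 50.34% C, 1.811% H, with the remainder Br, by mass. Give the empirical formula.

Assume 100 g: 50.34 g C, 1.811 g H, 47.849 g Br.
n(C) = 50.34/12.01 = 4.192, n(H) = 1.811/1.008 = 1.797, n(Br) = 47.849/79.90 = 0.5989
Divide by the smallest (0.5989 mol Br): C 6.999, H 3.000, Br 1.000
→ C7H3Br

C7H3Br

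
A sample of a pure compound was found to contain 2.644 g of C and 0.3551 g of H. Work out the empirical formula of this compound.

C5H8

Moles — C: 2.644 / 12.01 = 0.2201 mol; H: 0.3551 / 1.008 = 0.3523 mol
Divide by the smallest (0.2201 mol C): C 1.000, H 1.600
Scaling by 5: C 5.00, H 8.00 → C5H8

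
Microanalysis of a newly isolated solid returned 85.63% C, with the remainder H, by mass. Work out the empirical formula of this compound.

Assume 100 g: 85.63 g C, 14.37 g H.
Moles — C: 85.63 / 12.01 = 7.13 mol; H: 14.37 / 1.008 = 14.26 mol
Divide by the smallest (7.13 mol C): C 1.000, H 1.999
≈ 1:2 → CH2

CH2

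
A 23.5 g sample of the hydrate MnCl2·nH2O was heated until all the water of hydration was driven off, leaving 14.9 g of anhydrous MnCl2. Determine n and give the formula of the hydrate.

MnCl2·4H2O

Mass of water lost = 23.5 − 14.9 = 8.6 g → 8.6 / 18.02 = 0.4772 mol H2O
Molar mass of MnCl2 = 125.84 g/mol → mol MnCl2 = 14.9 / 125.84 = 0.1184
n = 0.4772 / 0.1184 = 4.03 ≈ 4 → MnCl2·4H2O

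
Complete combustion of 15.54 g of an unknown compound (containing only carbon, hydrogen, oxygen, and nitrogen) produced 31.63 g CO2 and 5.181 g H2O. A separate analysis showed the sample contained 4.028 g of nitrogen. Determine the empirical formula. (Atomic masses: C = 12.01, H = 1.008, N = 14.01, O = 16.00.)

C5H4N2O

mol C = 31.63 / 44.01 = 0.7187; mass C = 0.7187 × 12.01 = 8.632 g
mol H = 2 × (5.181 / 18.02) = 0.5750; mass H = 0.5750 × 1.008 = 0.5796 g
mol N = 4.028 / 14.01 = 0.2875
mass O = 15.54 − (13.24) = 2.301 g → mol O = 0.1438
Divide by the smallest (0.1438 mol O): C 4.998, H 3.999, N 1.999, O 1.000
Ratio ≈ 5:4:2:1, so the empirical formula is C5H4N2O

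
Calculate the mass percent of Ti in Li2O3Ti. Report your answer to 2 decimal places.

Molar mass = 2(6.94) + 3(16.00) + 1(47.87) = 109.750 g/mol
Mass of Ti per mole = 1 × 47.87 = 47.870 g
% Ti = 47.870 / 109.750 × 100 = 43.62%

43.62%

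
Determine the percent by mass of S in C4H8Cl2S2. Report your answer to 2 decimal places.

33.56%

Molar mass = 4(12.01) + 8(1.008) + 2(35.45) + 2(32.07) = 191.144 g/mol
Mass of S per mole = 2 × 32.07 = 64.140 g
% S = 64.140 / 191.144 × 100 = 33.56%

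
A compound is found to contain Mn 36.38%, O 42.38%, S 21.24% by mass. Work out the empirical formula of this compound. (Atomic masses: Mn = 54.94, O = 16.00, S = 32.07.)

Assume 100 g: 36.38 g Mn, 42.38 g O, 21.24 g S.
Mn: 36.38 g ÷ 54.94 g/mol = 0.6622 mol
O: 42.38 g ÷ 16.00 g/mol = 2.649 mol
S: 21.24 g ÷ 32.07 g/mol = 0.6623 mol
Ratios (÷ 0.6622): Mn 1.000, O 4.000, S 1.000
Ratio ≈ 1:4:1, so the empirical formula is MnO4S

MnO4S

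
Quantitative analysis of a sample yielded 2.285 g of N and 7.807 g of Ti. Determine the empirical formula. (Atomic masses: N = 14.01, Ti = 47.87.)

NTi

N: 2.285 g ÷ 14.01 g/mol = 0.1631 mol
Ti: 7.807 g ÷ 47.87 g/mol = 0.1631 mol
Ratios (÷ 0.1631): N 1.000, Ti 1.000
→ NTi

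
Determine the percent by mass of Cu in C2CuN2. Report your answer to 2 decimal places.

54.98%

Molar mass = 2(12.01) + 1(63.55) + 2(14.01) = 115.590 g/mol
Mass of Cu per mole = 1 × 63.55 = 63.550 g
% Cu = 63.550 / 115.590 × 100 = 54.98%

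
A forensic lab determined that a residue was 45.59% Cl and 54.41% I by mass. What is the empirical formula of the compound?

Assume 100 g: 45.59 g Cl, 54.41 g I.
Cl: 45.59 g ÷ 35.45 g/mol = 1.286 mol
I: 54.41 g ÷ 126.90 g/mol = 0.4288 mol
Ratios (÷ 0.4288): Cl 2.999, I 1.000
Ratio ≈ 3:1, so the empirical formula is Cl3I

Cl3I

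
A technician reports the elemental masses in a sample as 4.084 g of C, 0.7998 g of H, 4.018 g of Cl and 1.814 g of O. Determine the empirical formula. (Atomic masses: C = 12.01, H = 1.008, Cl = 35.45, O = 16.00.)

C: 4.084 g ÷ 12.01 g/mol = 0.34 mol
H: 0.7998 g ÷ 1.008 g/mol = 0.7935 mol
Cl: 4.018 g ÷ 35.45 g/mol = 0.1133 mol
O: 1.814 g ÷ 16.00 g/mol = 0.1134 mol
Ratios (÷ 0.1133): C 3.000, H 7.000, Cl 1.000, O 1.000
Ratio ≈ 3:7:1:1, so the empirical formula is C3H7ClO

C3H7ClO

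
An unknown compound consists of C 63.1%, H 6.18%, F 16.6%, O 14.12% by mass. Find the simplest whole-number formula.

Assume 100 g: 63.1 g C, 6.18 g H, 16.6 g F, 14.12 g O.
C: 63.1 g ÷ 12.01 g/mol = 5.254 mol
H: 6.18 g ÷ 1.008 g/mol = 6.131 mol
F: 16.6 g ÷ 19.00 g/mol = 0.8737 mol
O: 14.12 g ÷ 16.00 g/mol = 0.8825 mol
Ratios (÷ 0.8737): C 6.014, H 7.017, F 1.000, O 1.010
≈ 6:7:1:1 → C6H7FO

C6H7FO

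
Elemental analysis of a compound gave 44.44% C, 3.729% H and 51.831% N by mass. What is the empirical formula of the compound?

Assume 100 g: 44.44 g C, 3.729 g H, 51.831 g N.
Moles — C: 44.44 / 12.01 = 3.7 mol; H: 3.729 / 1.008 = 3.699 mol; N: 51.831 / 14.01 = 3.7 mol
Smallest is H at 3.699 mol; normalising gives C 1.000, H 1.000, N 1.000
≈ 1:1:1 → CHN

CHN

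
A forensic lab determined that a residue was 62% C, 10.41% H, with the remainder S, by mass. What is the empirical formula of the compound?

C6H12S

Assume 100 g: 62 g C, 10.41 g H, 27.59 g S.
Moles — C: 62 / 12.01 = 5.162 mol; H: 10.41 / 1.008 = 10.33 mol; S: 27.59 / 32.07 = 0.8603 mol
Divide by the smallest (0.8603 mol S): C 6.001, H 12.004, S 1.000
→ C6H12S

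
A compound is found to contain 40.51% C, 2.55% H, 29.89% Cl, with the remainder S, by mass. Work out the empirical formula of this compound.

Assume 100 g: 40.51 g C, 2.55 g H, 29.89 g Cl, 27.05 g S.
n(C) = 40.51/12.01 = 3.373, n(H) = 2.55/1.008 = 2.53, n(Cl) = 29.89/35.45 = 0.8432, n(S) = 27.05/32.07 = 0.8435
Ratios (÷ 0.8432): C 4.000, H 3.000, Cl 1.000, S 1.000
Ratio ≈ 4:3:1:1, so the empirical formula is C4H3ClS

C4H3ClS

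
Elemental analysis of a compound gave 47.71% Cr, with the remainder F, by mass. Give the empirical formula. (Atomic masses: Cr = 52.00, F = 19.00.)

CrF3

Assume 100 g: 47.71 g Cr, 52.29 g F.
Cr: 47.71 g ÷ 52.00 g/mol = 0.9175 mol
F: 52.29 g ÷ 19.00 g/mol = 2.752 mol
Ratios (÷ 0.9175): Cr 1.000, F 3.000
≈ 1:3 → CrF3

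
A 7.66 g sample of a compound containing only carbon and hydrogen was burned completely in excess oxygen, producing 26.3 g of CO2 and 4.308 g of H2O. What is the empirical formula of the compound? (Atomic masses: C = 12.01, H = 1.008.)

C5H4

mol C = 26.3 / 44.01 = 0.5976; mass C = 0.5976 × 12.01 = 7.177 g
mol H = 2 × (4.308 / 18.02) = 0.4781; mass H = 0.4781 × 1.008 = 0.4820 g
Divide by the smallest (0.4781 mol H): C 1.250, H 1.000
Multiply by 4: C 5.00, H 4.00 → C5H4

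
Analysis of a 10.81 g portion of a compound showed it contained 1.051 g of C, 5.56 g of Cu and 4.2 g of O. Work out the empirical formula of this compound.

C: 1.051 g ÷ 12.01 g/mol = 0.08751 mol
Cu: 5.56 g ÷ 63.55 g/mol = 0.08749 mol
O: 4.2 g ÷ 16.00 g/mol = 0.2625 mol
Smallest is Cu at 0.08749 mol; normalising gives C 1.000, Cu 1.000, O 3.000
Ratio ≈ 1:1:3, so the empirical formula is CCuO3

CCuO3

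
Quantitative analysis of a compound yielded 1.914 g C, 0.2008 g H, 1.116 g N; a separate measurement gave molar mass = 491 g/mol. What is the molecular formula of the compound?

C24H30N12

Moles — C: 1.914 / 12.01 = 0.1594 mol; H: 0.2008 / 1.008 = 0.1992 mol; N: 1.116 / 14.01 = 0.07966 mol
Divide by the smallest (0.07966 mol N): C 2.001, H 2.501, N 1.000
Multiply by 2: C 4.00, H 5.00, N 2.00 → C4H5N2
Empirical-formula mass = 81.10 g/mol
n = 491 / 81.10 = 6.05 ≈ 6
Molecular formula = (C4H5N2)×6 = C24H30N12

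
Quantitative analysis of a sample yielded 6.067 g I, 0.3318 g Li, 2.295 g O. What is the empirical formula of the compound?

ILiO3

Moles — I: 6.067 / 126.90 = 0.04781 mol; Li: 0.3318 / 6.94 = 0.04781 mol; O: 2.295 / 16.00 = 0.1434 mol
Ratios (÷ 0.04781): I 1.000, Li 1.000, O 3.000
Ratio ≈ 1:1:3, so the empirical formula is ILiO3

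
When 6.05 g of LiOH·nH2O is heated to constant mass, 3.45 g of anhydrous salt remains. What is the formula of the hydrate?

Mass of water lost = 6.05 − 3.45 = 2.6 g → 2.6 / 18.02 = 0.1443 mol H2O
Molar mass of LiOH = 23.95 g/mol → mol LiOH = 3.45 / 23.95 = 0.1441
n = 0.1443 / 0.1441 = 1.00 ≈ 1 → LiOH·H2O

LiOH·H2O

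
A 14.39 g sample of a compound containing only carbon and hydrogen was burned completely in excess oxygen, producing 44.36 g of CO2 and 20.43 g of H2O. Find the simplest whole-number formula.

mol C = 44.36 / 44.01 = 1.008; mass C = 1.008 × 12.01 = 12.11 g
mol H = 2 × (20.43 / 18.02) = 2.267; mass H = 2.267 × 1.008 = 2.286 g
Ratios (÷ 1.008): C 1.000, H 2.250
Multiply by 4: C 4.00, H 9.00 → C4H9

C4H9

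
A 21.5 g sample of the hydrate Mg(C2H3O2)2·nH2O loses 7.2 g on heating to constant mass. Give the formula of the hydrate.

Mass of anhydrous Mg(C2H3O2)2 = 21.5 − 7.2 = 14.3 g
mol H2O = 7.2 / 18.02 = 0.3996
Molar mass of Mg(C2H3O2)2 = 142.40 g/mol → mol Mg(C2H3O2)2 = 14.3 / 142.40 = 0.1004
n = 0.3996 / 0.1004 = 3.98 ≈ 4 → Mg(C2H3O2)2·4H2O

Mg(C2H3O2)2·4H2O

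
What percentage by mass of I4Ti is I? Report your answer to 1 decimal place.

91.4%

Molar mass = 4(126.90) + 1(47.87) = 555.470 g/mol
Mass of I per mole = 4 × 126.90 = 507.600 g
% I = 507.600 / 555.470 × 100 = 91.4%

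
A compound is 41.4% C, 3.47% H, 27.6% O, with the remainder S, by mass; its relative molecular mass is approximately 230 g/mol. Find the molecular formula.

C8H8O4S2

Assume 100 g: 41.4 g C, 3.47 g H, 27.6 g O, 27.53 g S.
C: 41.4 g ÷ 12.01 g/mol = 3.447 mol
H: 3.47 g ÷ 1.008 g/mol = 3.442 mol
O: 27.6 g ÷ 16.00 g/mol = 1.725 mol
S: 27.53 g ÷ 32.07 g/mol = 0.8584 mol
Divide by the smallest (0.8584 mol S): C 4.016, H 4.010, O 2.009, S 1.000
→ C4H4O2S
Empirical-formula mass = 116.14 g/mol
n = 230 / 116.14 = 1.98 ≈ 2
Molecular formula = (C4H4O2S)×2 = C8H8O4S2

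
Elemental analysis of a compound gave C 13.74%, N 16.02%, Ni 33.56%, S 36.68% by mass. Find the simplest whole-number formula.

Assume 100 g: 13.74 g C, 16.02 g N, 33.56 g Ni, 36.68 g S.
n(C) = 13.74/12.01 = 1.144, n(N) = 16.02/14.01 = 1.143, n(Ni) = 33.56/58.69 = 0.5718, n(S) = 36.68/32.07 = 1.144
Ratios (÷ 0.5718): C 2.001, N 2.000, Ni 1.000, S 2.000
→ C2N2NiS2

C2N2NiS2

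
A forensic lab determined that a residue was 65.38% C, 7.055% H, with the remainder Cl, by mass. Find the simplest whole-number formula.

Assume 100 g: 65.38 g C, 7.055 g H, 27.565 g Cl.
n(C) = 65.38/12.01 = 5.444, n(H) = 7.055/1.008 = 6.999, n(Cl) = 27.565/35.45 = 0.7776
Smallest is Cl at 0.7776 mol; normalising gives C 7.001, H 9.001, Cl 1.000
Ratio ≈ 7:9:1, so the empirical formula is C7H9Cl

C7H9Cl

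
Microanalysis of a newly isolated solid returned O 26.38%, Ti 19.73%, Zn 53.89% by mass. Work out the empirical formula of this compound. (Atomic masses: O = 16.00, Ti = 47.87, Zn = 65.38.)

O4TiZn2

Assume 100 g: 26.38 g O, 19.73 g Ti, 53.89 g Zn.
O: 26.38 g ÷ 16.00 g/mol = 1.649 mol
Ti: 19.73 g ÷ 47.87 g/mol = 0.4122 mol
Zn: 53.89 g ÷ 65.38 g/mol = 0.8243 mol
Smallest is Ti at 0.4122 mol; normalising gives O 4.000, Ti 1.000, Zn 2.000
Ratio ≈ 4:1:2, so the empirical formula is O4TiZn2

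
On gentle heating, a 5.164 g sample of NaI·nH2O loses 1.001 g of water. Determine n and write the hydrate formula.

NaI·2H2O

Mass of anhydrous NaI = 5.164 − 1.001 = 4.163 g
mol H2O = 1.001 / 18.02 = 0.05555
Molar mass of NaI = 149.89 g/mol → mol NaI = 4.163 / 149.89 = 0.02777
n = 0.05555 / 0.02777 = 2.00 ≈ 2 → NaI·2H2O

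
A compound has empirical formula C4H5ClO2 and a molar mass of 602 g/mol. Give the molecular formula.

Empirical-formula mass = 120.53 g/mol
n = 602 / 120.53 = 4.99 ≈ 5
Molecular formula = (C4H5ClO2)5 = C20H25Cl5O10

C20H25Cl5O10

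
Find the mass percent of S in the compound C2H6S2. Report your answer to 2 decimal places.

Molar mass = 2(12.01) + 6(1.008) + 2(32.07) = 94.208 g/mol
Mass of S per mole = 2 × 32.07 = 64.140 g
% S = 64.140 / 94.208 × 100 = 68.08%

68.08%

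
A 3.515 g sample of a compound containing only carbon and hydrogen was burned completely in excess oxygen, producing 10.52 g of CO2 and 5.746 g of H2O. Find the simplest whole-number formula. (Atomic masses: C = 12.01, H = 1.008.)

C3H8

mol C = 10.52 / 44.01 = 0.2390; mass C = 0.2390 × 12.01 = 2.871 g
mol H = 2 × (5.746 / 18.02) = 0.6377; mass H = 0.6377 × 1.008 = 0.6428 g
Ratios (÷ 0.239): C 1.000, H 2.668
Scaling by 3: C 3.00, H 8.00 → C3H8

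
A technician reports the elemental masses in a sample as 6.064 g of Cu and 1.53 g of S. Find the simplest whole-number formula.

Moles — Cu: 6.064 / 63.55 = 0.09542 mol; S: 1.53 / 32.07 = 0.04771 mol
Ratios (÷ 0.04771): Cu 2.000, S 1.000
≈ 2:1 → Cu2S

Cu2S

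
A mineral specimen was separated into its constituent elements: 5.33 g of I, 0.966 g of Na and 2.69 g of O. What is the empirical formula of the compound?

INaO4

I: 5.33 g ÷ 126.90 g/mol = 0.042 mol
Na: 0.966 g ÷ 22.99 g/mol = 0.04202 mol
O: 2.69 g ÷ 16.00 g/mol = 0.1681 mol
Ratios (÷ 0.042): I 1.000, Na 1.000, O 4.003
→ INaO4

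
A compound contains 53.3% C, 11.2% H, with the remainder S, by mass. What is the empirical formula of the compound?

Assume 100 g: 53.3 g C, 11.2 g H, 35.5 g S.
C: 53.3 g ÷ 12.01 g/mol = 4.438 mol
H: 11.2 g ÷ 1.008 g/mol = 11.11 mol
S: 35.5 g ÷ 32.07 g/mol = 1.107 mol
Smallest is S at 1.107 mol; normalising gives C 4.009, H 10.038, S 1.000
≈ 4:10:1 → C4H10S

C4H10S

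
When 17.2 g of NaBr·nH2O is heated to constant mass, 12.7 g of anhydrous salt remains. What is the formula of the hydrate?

Mass of water lost = 17.2 − 12.7 = 4.5 g → 4.5 / 18.02 = 0.2497 mol H2O
Molar mass of NaBr = 102.89 g/mol → mol NaBr = 12.7 / 102.89 = 0.1234
n = 0.2497 / 0.1234 = 2.02 ≈ 2 → NaBr·2H2O

NaBr·2H2O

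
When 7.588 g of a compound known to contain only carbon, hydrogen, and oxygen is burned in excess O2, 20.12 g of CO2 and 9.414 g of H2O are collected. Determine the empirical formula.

mol C = 20.12 / 44.01 = 0.4572; mass C = 0.4572 × 12.01 = 5.491 g
mol H = 2 × (9.414 / 18.02) = 1.045; mass H = 1.045 × 1.008 = 1.053 g
mass O = 7.588 − (6.544) = 1.044 g → mol O = 0.06526
Divide by the smallest (0.06526 mol O): C 7.005, H 16.010, O 1.000
→ C7H16O

C7H16O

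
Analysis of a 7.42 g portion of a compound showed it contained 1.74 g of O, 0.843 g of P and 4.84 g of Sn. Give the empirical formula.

O: 1.74 g ÷ 16.00 g/mol = 0.1087 mol
P: 0.843 g ÷ 30.97 g/mol = 0.02722 mol
Sn: 4.84 g ÷ 118.71 g/mol = 0.04077 mol
Ratios (÷ 0.02722): O 3.995, P 1.000, Sn 1.498
Multiply by 2: O 7.99, P 2.00, Sn 3.00 → O8P2Sn3

O8P2Sn3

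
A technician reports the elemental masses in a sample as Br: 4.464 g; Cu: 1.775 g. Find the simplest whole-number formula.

Br2Cu

Br: 4.464 g ÷ 79.90 g/mol = 0.05587 mol
Cu: 1.775 g ÷ 63.55 g/mol = 0.02793 mol
Ratios (÷ 0.02793): Br 2.000, Cu 1.000
→ Br2Cu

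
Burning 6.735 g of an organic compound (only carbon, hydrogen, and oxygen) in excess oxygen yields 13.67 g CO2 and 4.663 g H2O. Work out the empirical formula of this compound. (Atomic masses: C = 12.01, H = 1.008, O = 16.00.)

C6H10O3

mol C = 13.67 / 44.01 = 0.3106; mass C = 0.3106 × 12.01 = 3.730 g
mol H = 2 × (4.663 / 18.02) = 0.5175; mass H = 0.5175 × 1.008 = 0.5217 g
mass O = 6.735 − (4.252) = 2.483 g → mol O = 0.1552
Ratios (÷ 0.1552): C 2.002, H 3.335, O 1.000
Multiply by 3: C 6.00, H 10.01, O 3.00 → C6H10O3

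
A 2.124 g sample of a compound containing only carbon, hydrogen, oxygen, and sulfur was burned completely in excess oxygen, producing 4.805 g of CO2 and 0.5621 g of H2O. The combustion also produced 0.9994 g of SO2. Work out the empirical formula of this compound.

C7H4OS

mol C = 4.805 / 44.01 = 0.1092; mass C = 0.1092 × 12.01 = 1.311 g
mol H = 2 × (0.5621 / 18.02) = 0.06239; mass H = 0.06239 × 1.008 = 0.06289 g
mol S = 0.9994 / 64.07 = 0.01560; mass S = 0.5002 g
mass O = 2.124 − (1.874) = 0.2496 g → mol O = 0.01560
Ratios (÷ 0.0156): C 6.999, H 3.999, O 1.000, S 1.000
Ratio ≈ 7:4:1:1, so the empirical formula is C7H4OS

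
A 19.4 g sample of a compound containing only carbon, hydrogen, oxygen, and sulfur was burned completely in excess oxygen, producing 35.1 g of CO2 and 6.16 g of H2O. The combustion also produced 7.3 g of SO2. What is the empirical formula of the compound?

mol C = 35.1 / 44.01 = 0.7975; mass C = 0.7975 × 12.01 = 9.579 g
mol H = 2 × (6.16 / 18.02) = 0.6837; mass H = 0.6837 × 1.008 = 0.6892 g
mol S = 7.3 / 64.07 = 0.1139; mass S = 3.654 g
mass O = 19.4 − (13.92) = 5.478 g → mol O = 0.3424
Ratios (÷ 0.1139): C 7.000, H 6.001, O 3.005, S 1.000
≈ 7:6:3:1 → C7H6O3S

C7H6O3S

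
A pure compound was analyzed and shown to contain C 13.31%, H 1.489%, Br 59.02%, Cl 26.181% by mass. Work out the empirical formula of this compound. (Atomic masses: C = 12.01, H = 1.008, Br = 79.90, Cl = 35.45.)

Assume 100 g: 13.31 g C, 1.489 g H, 59.02 g Br, 26.181 g Cl.
n(C) = 13.31/12.01 = 1.108, n(H) = 1.489/1.008 = 1.477, n(Br) = 59.02/79.90 = 0.7387, n(Cl) = 26.181/35.45 = 0.7385
Ratios (÷ 0.7385): C 1.501, H 2.000, Br 1.000, Cl 1.000
Scaling by 2: C 3.00, H 4.00, Br 2.00, Cl 2.00 → C3H4Br2Cl2

C3H4Br2Cl2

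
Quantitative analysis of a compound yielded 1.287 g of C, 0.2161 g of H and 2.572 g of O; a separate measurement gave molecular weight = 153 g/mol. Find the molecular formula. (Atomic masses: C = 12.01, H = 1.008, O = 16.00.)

C4H8O6

n(C) = 1.287/12.01 = 0.1072, n(H) = 0.2161/1.008 = 0.2144, n(O) = 2.572/16.00 = 0.1608
Divide by the smallest (0.1072 mol C): C 1.000, H 2.001, O 1.500
×2: C 2.00, H 4.00, O 3.00 → C2H4O3
Empirical-formula mass = 76.05 g/mol
n = 153 / 76.05 = 2.01 ≈ 2
Molecular formula = (C2H4O3)×2 = C4H8O6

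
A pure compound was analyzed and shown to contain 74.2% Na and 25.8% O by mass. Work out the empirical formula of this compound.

Assume 100 g: 74.2 g Na, 25.8 g O.
Na: 74.2 g ÷ 22.99 g/mol = 3.227 mol
O: 25.8 g ÷ 16.00 g/mol = 1.613 mol
Smallest is O at 1.613 mol; normalising gives Na 2.002, O 1.000
Ratio ≈ 2:1, so the empirical formula is Na2O

Na2O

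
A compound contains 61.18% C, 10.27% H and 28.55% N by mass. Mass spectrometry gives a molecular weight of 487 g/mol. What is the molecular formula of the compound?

Assume 100 g: 61.18 g C, 10.27 g H, 28.55 g N.
Moles — C: 61.18 / 12.01 = 5.094 mol; H: 10.27 / 1.008 = 10.19 mol; N: 28.55 / 14.01 = 2.038 mol
Ratios (÷ 2.038): C 2.500, H 5.000, N 1.000
Scaling by 2: C 5.00, H 10.00, N 2.00 → C5H10N2
Empirical-formula mass = 98.15 g/mol
n = 487 / 98.15 = 4.96 ≈ 5
Molecular formula = (C5H10N2)×5 = C25H50N10

C25H50N10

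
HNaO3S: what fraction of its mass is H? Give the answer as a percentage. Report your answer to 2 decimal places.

0.97%

Molar mass = 1(1.008) + 1(22.99) + 3(16.00) + 1(32.07) = 104.068 g/mol
Mass of H per mole = 1 × 1.008 = 1.008 g
% H = 1.008 / 104.068 × 100 = 0.97%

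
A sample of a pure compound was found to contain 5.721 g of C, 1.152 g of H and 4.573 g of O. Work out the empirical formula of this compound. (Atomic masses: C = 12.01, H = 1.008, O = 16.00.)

C5H12O3

C: 5.721 g ÷ 12.01 g/mol = 0.4764 mol
H: 1.152 g ÷ 1.008 g/mol = 1.143 mol
O: 4.573 g ÷ 16.00 g/mol = 0.2858 mol
Divide by the smallest (0.2858 mol O): C 1.667, H 3.999, O 1.000
Multiply by 3: C 5.00, H 12.00, O 3.00 → C5H12O3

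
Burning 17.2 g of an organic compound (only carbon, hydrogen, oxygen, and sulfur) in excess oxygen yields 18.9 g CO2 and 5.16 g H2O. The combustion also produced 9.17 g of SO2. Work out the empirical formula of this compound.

mol C = 18.9 / 44.01 = 0.4294; mass C = 0.4294 × 12.01 = 5.158 g
mol H = 2 × (5.16 / 18.02) = 0.5727; mass H = 0.5727 × 1.008 = 0.5773 g
mol S = 9.17 / 64.07 = 0.1431; mass S = 4.590 g
mass O = 17.2 − (10.32) = 6.875 g → mol O = 0.4297
Ratios (÷ 0.1431): C 3.001, H 4.001, O 3.002, S 1.000
→ C3H4O3S

C3H4O3S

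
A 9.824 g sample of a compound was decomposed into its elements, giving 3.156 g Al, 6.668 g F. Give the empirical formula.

Moles — Al: 3.156 / 26.98 = 0.117 mol; F: 6.668 / 19.00 = 0.3509 mol
Smallest is Al at 0.117 mol; normalising gives Al 1.000, F 3.000
→ AlF3

AlF3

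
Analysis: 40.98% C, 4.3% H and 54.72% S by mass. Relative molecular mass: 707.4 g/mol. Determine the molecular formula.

Assume 100 g: 40.98 g C, 4.3 g H, 54.72 g S.
C: 40.98 g ÷ 12.01 g/mol = 3.412 mol
H: 4.3 g ÷ 1.008 g/mol = 4.266 mol
S: 54.72 g ÷ 32.07 g/mol = 1.706 mol
Ratios (÷ 1.706): C 2.000, H 2.500, S 1.000
Scaling by 2: C 4.00, H 5.00, S 2.00 → C4H5S2
Empirical-formula mass = 117.22 g/mol
n = 707.4 / 117.22 = 6.03 ≈ 6
Molecular formula = (C4H5S2)×6 = C24H30S12

C24H30S12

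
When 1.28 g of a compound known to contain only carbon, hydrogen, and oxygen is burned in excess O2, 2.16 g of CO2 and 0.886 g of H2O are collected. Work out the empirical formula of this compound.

C4H8O3

mol C = 2.16 / 44.01 = 0.04908; mass C = 0.04908 × 12.01 = 0.5894 g
mol H = 2 × (0.886 / 18.02) = 0.09834; mass H = 0.09834 × 1.008 = 0.09912 g
mass O = 1.28 − (0.6886) = 0.5914 g → mol O = 0.03696
Smallest is O at 0.03696 mol; normalising gives C 1.328, H 2.660, O 1.000
×3: C 3.98, H 7.98, O 3.00 → C4H8O3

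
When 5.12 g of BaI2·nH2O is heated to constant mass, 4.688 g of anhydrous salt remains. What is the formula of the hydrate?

BaI2·2H2O

Mass of water lost = 5.12 − 4.688 = 0.432 g → 0.432 / 18.02 = 0.02397 mol H2O
Molar mass of BaI2 = 391.13 g/mol → mol BaI2 = 4.688 / 391.13 = 0.01199
n = 0.02397 / 0.01199 = 2.00 ≈ 2 → BaI2·2H2O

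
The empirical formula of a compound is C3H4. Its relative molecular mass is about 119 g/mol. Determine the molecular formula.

C9H12

Empirical-formula mass = 40.06 g/mol
n = 119 / 40.06 = 2.97 ≈ 3
Molecular formula = (C3H4)3 = C9H12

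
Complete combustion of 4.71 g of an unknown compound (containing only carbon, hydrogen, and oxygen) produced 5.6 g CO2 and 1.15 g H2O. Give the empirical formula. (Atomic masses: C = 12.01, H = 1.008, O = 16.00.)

mol C = 5.6 / 44.01 = 0.1272; mass C = 0.1272 × 12.01 = 1.528 g
mol H = 2 × (1.15 / 18.02) = 0.1276; mass H = 0.1276 × 1.008 = 0.1287 g
mass O = 4.71 − (1.657) = 3.053 g → mol O = 0.1908
Ratios (÷ 0.1272): C 1.000, H 1.003, O 1.500
Scaling by 2: C 2.00, H 2.01, O 3.00 → C2H2O3

C2H2O3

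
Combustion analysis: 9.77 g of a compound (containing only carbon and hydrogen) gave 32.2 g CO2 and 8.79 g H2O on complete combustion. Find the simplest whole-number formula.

mol C = 32.2 / 44.01 = 0.7317; mass C = 0.7317 × 12.01 = 8.787 g
mol H = 2 × (8.79 / 18.02) = 0.9756; mass H = 0.9756 × 1.008 = 0.9834 g
Divide by the smallest (0.7317 mol C): C 1.000, H 1.333
×3: C 3.00, H 4.00 → C3H4

C3H4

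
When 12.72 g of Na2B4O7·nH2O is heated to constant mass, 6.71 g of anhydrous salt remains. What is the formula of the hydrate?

Mass of water lost = 12.72 − 6.71 = 6.01 g → 6.01 / 18.02 = 0.3335 mol H2O
Molar mass of Na2B4O7 = 201.22 g/mol → mol Na2B4O7 = 6.71 / 201.22 = 0.03335
n = 0.3335 / 0.03335 = 10.00 ≈ 10 → Na2B4O7·10H2O

Na2B4O7·10H2O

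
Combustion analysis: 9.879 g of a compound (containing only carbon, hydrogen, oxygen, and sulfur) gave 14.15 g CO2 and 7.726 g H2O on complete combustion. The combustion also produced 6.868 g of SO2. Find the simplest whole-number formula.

C3H8OS

mol C = 14.15 / 44.01 = 0.3215; mass C = 0.3215 × 12.01 = 3.861 g
mol H = 2 × (7.726 / 18.02) = 0.8575; mass H = 0.8575 × 1.008 = 0.8644 g
mol S = 6.868 / 64.07 = 0.1072; mass S = 3.438 g
mass O = 9.879 − (8.164) = 1.715 g → mol O = 0.1072
Ratios (÷ 0.1072): C 2.999, H 7.999, O 1.000, S 1.000
≈ 3:8:1:1 → C3H8OS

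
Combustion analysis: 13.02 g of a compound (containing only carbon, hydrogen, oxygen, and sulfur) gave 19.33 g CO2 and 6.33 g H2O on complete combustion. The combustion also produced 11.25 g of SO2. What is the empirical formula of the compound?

C5H8OS2

mol C = 19.33 / 44.01 = 0.4392; mass C = 0.4392 × 12.01 = 5.275 g
mol H = 2 × (6.33 / 18.02) = 0.7026; mass H = 0.7026 × 1.008 = 0.7082 g
mol S = 11.25 / 64.07 = 0.1756; mass S = 5.631 g
mass O = 13.02 − (11.61) = 1.406 g → mol O = 0.08785
Divide by the smallest (0.08785 mol O): C 4.999, H 7.997, O 1.000, S 1.999
Ratio ≈ 5:8:1:2, so the empirical formula is C5H8OS2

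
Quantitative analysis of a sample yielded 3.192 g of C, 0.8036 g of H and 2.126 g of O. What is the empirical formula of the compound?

C2H6O

Moles — C: 3.192 / 12.01 = 0.2658 mol; H: 0.8036 / 1.008 = 0.7972 mol; O: 2.126 / 16.00 = 0.1329 mol
Divide by the smallest (0.1329 mol O): C 2.000, H 6.000, O 1.000
≈ 2:6:1 → C2H6O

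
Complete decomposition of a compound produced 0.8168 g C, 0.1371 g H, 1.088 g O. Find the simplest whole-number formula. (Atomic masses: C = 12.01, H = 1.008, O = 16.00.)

CH2O

C: 0.8168 g ÷ 12.01 g/mol = 0.06801 mol
H: 0.1371 g ÷ 1.008 g/mol = 0.136 mol
O: 1.088 g ÷ 16.00 g/mol = 0.068 mol
Ratios (÷ 0.068): C 1.000, H 2.000, O 1.000
≈ 1:2:1 → CH2O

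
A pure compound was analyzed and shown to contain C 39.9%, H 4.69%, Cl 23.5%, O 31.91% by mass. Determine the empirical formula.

Assume 100 g: 39.9 g C, 4.69 g H, 23.5 g Cl, 31.91 g O.
Moles — C: 39.9 / 12.01 = 3.322 mol; H: 4.69 / 1.008 = 4.653 mol; Cl: 23.5 / 35.45 = 0.6629 mol; O: 31.91 / 16.00 = 1.994 mol
Divide by the smallest (0.6629 mol Cl): C 5.012, H 7.019, Cl 1.000, O 3.009
Ratio ≈ 5:7:1:3, so the empirical formula is C5H7ClO3

C5H7ClO3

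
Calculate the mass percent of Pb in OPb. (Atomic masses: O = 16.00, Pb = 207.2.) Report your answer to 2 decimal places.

92.83%

Molar mass = 1(16.00) + 1(207.2) = 223.200 g/mol
Mass of Pb per mole = 1 × 207.2 = 207.200 g
% Pb = 207.200 / 223.200 × 100 = 92.83%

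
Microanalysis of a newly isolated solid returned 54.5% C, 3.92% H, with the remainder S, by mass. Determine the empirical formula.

Assume 100 g: 54.5 g C, 3.92 g H, 41.58 g S.
C: 54.5 g ÷ 12.01 g/mol = 4.538 mol
H: 3.92 g ÷ 1.008 g/mol = 3.889 mol
S: 41.58 g ÷ 32.07 g/mol = 1.297 mol
Ratios (÷ 1.297): C 3.500, H 2.999, S 1.000
×2: C 7.00, H 6.00, S 2.00 → C7H6S2

C7H6S2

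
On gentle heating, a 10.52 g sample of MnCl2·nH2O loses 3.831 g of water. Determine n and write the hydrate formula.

MnCl2·4H2O

Mass of anhydrous MnCl2 = 10.52 − 3.831 = 6.689 g
mol H2O = 3.831 / 18.02 = 0.2126
Molar mass of MnCl2 = 125.84 g/mol → mol MnCl2 = 6.689 / 125.84 = 0.05315
n = 0.2126 / 0.05315 = 4.00 ≈ 4 → MnCl2·4H2O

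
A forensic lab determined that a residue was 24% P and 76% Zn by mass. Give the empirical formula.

P2Zn3

Assume 100 g: 24 g P, 76 g Zn.
P: 24 g ÷ 30.97 g/mol = 0.7749 mol
Zn: 76 g ÷ 65.38 g/mol = 1.162 mol
Ratios (÷ 0.7749): P 1.000, Zn 1.500
Multiply by 2: P 2.00, Zn 3.00 → P2Zn3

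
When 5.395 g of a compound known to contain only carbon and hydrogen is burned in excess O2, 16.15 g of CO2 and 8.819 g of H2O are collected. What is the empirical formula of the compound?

mol C = 16.15 / 44.01 = 0.3670; mass C = 0.3670 × 12.01 = 4.407 g
mol H = 2 × (8.819 / 18.02) = 0.9788; mass H = 0.9788 × 1.008 = 0.9866 g
Smallest is C at 0.367 mol; normalising gives C 1.000, H 2.667
Scaling by 3: C 3.00, H 8.00 → C3H8

C3H8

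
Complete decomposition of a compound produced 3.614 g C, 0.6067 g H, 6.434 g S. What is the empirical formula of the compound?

C3H6S2

n(C) = 3.614/12.01 = 0.3009, n(H) = 0.6067/1.008 = 0.6019, n(S) = 6.434/32.07 = 0.2006
Divide by the smallest (0.2006 mol S): C 1.500, H 3.000, S 1.000
×2: C 3.00, H 6.00, S 2.00 → C3H6S2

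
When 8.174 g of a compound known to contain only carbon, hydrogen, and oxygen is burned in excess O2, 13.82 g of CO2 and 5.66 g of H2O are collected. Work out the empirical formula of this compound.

C4H8O3

mol C = 13.82 / 44.01 = 0.3140; mass C = 0.3140 × 12.01 = 3.771 g
mol H = 2 × (5.66 / 18.02) = 0.6282; mass H = 0.6282 × 1.008 = 0.6332 g
mass O = 8.174 − (4.405) = 3.769 g → mol O = 0.2356
Smallest is O at 0.2356 mol; normalising gives C 1.333, H 2.666, O 1.000
Scaling by 3: C 4.00, H 8.00, O 3.00 → C4H8O3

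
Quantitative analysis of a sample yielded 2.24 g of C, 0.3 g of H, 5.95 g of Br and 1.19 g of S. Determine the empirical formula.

C: 2.24 g ÷ 12.01 g/mol = 0.1865 mol
H: 0.3 g ÷ 1.008 g/mol = 0.2976 mol
Br: 5.95 g ÷ 79.90 g/mol = 0.07447 mol
S: 1.19 g ÷ 32.07 g/mol = 0.03711 mol
Smallest is S at 0.03711 mol; normalising gives C 5.026, H 8.021, Br 2.007, S 1.000
Ratio ≈ 5:8:2:1, so the empirical formula is C5H8Br2S

C5H8Br2S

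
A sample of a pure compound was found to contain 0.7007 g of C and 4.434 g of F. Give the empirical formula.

Moles — C: 0.7007 / 12.01 = 0.05834 mol; F: 4.434 / 19.00 = 0.2334 mol
Smallest is C at 0.05834 mol; normalising gives C 1.000, F 4.000
≈ 1:4 → CF4

CF4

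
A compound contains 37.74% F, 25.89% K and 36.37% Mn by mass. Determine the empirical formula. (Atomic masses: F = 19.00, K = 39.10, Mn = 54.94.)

F3KMn

Assume 100 g: 37.74 g F, 25.89 g K, 36.37 g Mn.
Moles — F: 37.74 / 19.00 = 1.986 mol; K: 25.89 / 39.10 = 0.6621 mol; Mn: 36.37 / 54.94 = 0.662 mol
Ratios (÷ 0.662): F 3.001, K 1.000, Mn 1.000
≈ 3:1:1 → F3KMn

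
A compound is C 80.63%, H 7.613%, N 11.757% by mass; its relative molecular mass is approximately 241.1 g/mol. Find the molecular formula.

Assume 100 g: 80.63 g C, 7.613 g H, 11.757 g N.
Moles — C: 80.63 / 12.01 = 6.714 mol; H: 7.613 / 1.008 = 7.553 mol; N: 11.757 / 14.01 = 0.8392 mol
Divide by the smallest (0.8392 mol N): C 8.000, H 9.000, N 1.000
Ratio ≈ 8:9:1, so the empirical formula is C8H9N
Empirical-formula mass = 119.16 g/mol
n = 241.1 / 119.16 = 2.02 ≈ 2
Molecular formula = (C8H9N)×2 = C16H18N2

C16H18N2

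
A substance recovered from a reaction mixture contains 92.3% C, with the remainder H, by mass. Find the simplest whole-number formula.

CH

Assume 100 g: 92.3 g C, 7.7 g H.
Moles — C: 92.3 / 12.01 = 7.685 mol; H: 7.7 / 1.008 = 7.639 mol
Ratios (÷ 7.639): C 1.006, H 1.000
Ratio ≈ 1:1, so the empirical formula is CH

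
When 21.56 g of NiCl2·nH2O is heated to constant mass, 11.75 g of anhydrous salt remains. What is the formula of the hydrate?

NiCl2·6H2O

Mass of water lost = 21.56 − 11.75 = 9.81 g → 9.81 / 18.02 = 0.5444 mol H2O
Molar mass of NiCl2 = 129.59 g/mol → mol NiCl2 = 11.75 / 129.59 = 0.09067
n = 0.5444 / 0.09067 = 6.00 ≈ 6 → NiCl2·6H2O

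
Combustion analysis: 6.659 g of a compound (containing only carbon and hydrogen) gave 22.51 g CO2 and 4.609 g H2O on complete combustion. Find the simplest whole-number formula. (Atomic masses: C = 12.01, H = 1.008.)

CH

mol C = 22.51 / 44.01 = 0.5115; mass C = 0.5115 × 12.01 = 6.143 g
mol H = 2 × (4.609 / 18.02) = 0.5115; mass H = 0.5115 × 1.008 = 0.5156 g
Smallest is C at 0.5115 mol; normalising gives C 1.000, H 1.000
Ratio ≈ 1:1, so the empirical formula is CH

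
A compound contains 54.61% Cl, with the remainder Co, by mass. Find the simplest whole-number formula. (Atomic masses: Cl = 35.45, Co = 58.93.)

Assume 100 g: 54.61 g Cl, 45.39 g Co.
n(Cl) = 54.61/35.45 = 1.54, n(Co) = 45.39/58.93 = 0.7702
Divide by the smallest (0.7702 mol Co): Cl 2.000, Co 1.000
Ratio ≈ 2:1, so the empirical formula is Cl2Co

Cl2Co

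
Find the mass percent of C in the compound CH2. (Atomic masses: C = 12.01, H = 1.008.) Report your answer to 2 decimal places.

85.63%

Molar mass = 1(12.01) + 2(1.008) = 14.026 g/mol
Mass of C per mole = 1 × 12.01 = 12.010 g
% C = 12.010 / 14.026 × 100 = 85.63%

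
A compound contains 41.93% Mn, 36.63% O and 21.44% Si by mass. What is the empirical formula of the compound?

MnO3Si

Assume 100 g: 41.93 g Mn, 36.63 g O, 21.44 g Si.
n(Mn) = 41.93/54.94 = 0.7632, n(O) = 36.63/16.00 = 2.289, n(Si) = 21.44/28.09 = 0.7633
Ratios (÷ 0.7632): Mn 1.000, O 3.000, Si 1.000
Ratio ≈ 1:3:1, so the empirical formula is MnO3Si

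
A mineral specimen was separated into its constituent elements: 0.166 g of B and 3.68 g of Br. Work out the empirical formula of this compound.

Moles — B: 0.166 / 10.81 = 0.01536 mol; Br: 3.68 / 79.90 = 0.04606 mol
Ratios (÷ 0.01536): B 1.000, Br 2.999
Ratio ≈ 1:3, so the empirical formula is BBr3

BBr3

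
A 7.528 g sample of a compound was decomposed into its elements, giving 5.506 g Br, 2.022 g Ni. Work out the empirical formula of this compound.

Br2Ni

n(Br) = 5.506/79.90 = 0.06891, n(Ni) = 2.022/58.69 = 0.03445
Smallest is Ni at 0.03445 mol; normalising gives Br 2.000, Ni 1.000
→ Br2Ni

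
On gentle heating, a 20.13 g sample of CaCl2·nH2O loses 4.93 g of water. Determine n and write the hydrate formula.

Mass of anhydrous CaCl2 = 20.13 − 4.93 = 15.2 g
mol H2O = 4.93 / 18.02 = 0.2736
Molar mass of CaCl2 = 110.98 g/mol → mol CaCl2 = 15.2 / 110.98 = 0.137
n = 0.2736 / 0.137 = 2.00 ≈ 2 → CaCl2·2H2O

CaCl2·2H2O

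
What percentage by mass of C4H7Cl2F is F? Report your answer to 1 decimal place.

13.1%

Molar mass = 4(12.01) + 7(1.008) + 2(35.45) + 1(19.00) = 144.996 g/mol
Mass of F per mole = 1 × 19.00 = 19.000 g
% F = 19.000 / 144.996 × 100 = 13.1%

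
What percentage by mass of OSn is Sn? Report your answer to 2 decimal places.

88.12%

Molar mass = 1(16.00) + 1(118.71) = 134.710 g/mol
Mass of Sn per mole = 1 × 118.71 = 118.710 g
% Sn = 118.710 / 134.710 × 100 = 88.12%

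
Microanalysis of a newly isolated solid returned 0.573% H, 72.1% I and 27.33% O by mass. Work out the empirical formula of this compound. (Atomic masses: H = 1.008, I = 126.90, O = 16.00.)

Assume 100 g: 0.573 g H, 72.1 g I, 27.33 g O.
Moles — H: 0.573 / 1.008 = 0.5685 mol; I: 72.1 / 126.90 = 0.5682 mol; O: 27.33 / 16.00 = 1.708 mol
Ratios (÷ 0.5682): H 1.001, I 1.000, O 3.006
→ HIO3

HIO3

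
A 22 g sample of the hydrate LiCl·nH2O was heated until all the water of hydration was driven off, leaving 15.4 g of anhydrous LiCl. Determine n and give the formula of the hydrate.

Mass of water lost = 22 − 15.4 = 6.6 g → 6.6 / 18.02 = 0.3663 mol H2O
Molar mass of LiCl = 42.39 g/mol → mol LiCl = 15.4 / 42.39 = 0.3633
n = 0.3663 / 0.3633 = 1.01 ≈ 1 → LiCl·H2O

LiCl·H2O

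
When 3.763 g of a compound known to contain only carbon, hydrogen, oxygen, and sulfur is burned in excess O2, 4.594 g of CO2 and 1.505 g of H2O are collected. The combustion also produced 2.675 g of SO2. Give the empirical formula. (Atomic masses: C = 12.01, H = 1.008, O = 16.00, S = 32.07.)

C5H8O3S2

mol C = 4.594 / 44.01 = 0.1044; mass C = 0.1044 × 12.01 = 1.254 g
mol H = 2 × (1.505 / 18.02) = 0.1670; mass H = 0.1670 × 1.008 = 0.1684 g
mol S = 2.675 / 64.07 = 0.04175; mass S = 1.339 g
mass O = 3.763 − (2.761) = 1.002 g → mol O = 0.06262
Smallest is S at 0.04175 mol; normalising gives C 2.500, H 4.001, O 1.500, S 1.000
Scaling by 2: C 5.00, H 8.00, O 3.00, S 2.00 → C5H8O3S2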